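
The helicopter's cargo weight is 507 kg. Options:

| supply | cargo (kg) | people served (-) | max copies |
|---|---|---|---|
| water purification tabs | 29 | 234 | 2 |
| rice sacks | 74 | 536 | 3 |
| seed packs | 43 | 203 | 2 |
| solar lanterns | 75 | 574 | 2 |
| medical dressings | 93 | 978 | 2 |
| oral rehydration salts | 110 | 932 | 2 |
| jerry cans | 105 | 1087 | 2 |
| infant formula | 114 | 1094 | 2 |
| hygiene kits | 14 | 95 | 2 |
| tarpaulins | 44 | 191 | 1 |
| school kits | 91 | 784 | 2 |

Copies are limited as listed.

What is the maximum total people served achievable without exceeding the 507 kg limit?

Taking the top-ratio supplies first gives 2×medical dressings + 2×jerry cans + hygiene kits + school kits for 5009 (501 kg).
The 105 kg tied up in hygiene kits and school kits is better spent on oral rehydration salts — total rises to 5062 (506 kg).
Every other selection either busts 507 kg or exceeds an availability limit or fails to beat 5062.

5062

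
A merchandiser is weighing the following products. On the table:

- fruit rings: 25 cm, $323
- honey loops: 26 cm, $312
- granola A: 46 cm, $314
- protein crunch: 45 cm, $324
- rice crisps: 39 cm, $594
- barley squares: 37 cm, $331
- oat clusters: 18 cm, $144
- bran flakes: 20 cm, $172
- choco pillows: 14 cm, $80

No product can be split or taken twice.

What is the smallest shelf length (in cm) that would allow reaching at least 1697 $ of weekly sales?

145

Need the lightest bundle worth ≥ 1697.
fruit rings + honey loops + rice crisps + barley squares + oat clusters reaches 1704 using 145 cm.
Any bundle with less than 145 cm falls short of 1697.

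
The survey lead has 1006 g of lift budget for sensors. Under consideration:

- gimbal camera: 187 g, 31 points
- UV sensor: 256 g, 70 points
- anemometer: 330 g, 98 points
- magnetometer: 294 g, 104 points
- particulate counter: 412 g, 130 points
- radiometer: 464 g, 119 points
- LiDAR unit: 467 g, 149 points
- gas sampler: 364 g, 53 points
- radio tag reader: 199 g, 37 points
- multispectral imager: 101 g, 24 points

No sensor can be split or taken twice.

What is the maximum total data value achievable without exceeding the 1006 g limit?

Greedy by ratio would take magnetometer + LiDAR unit + multispectral imager: 862 g used, total 277.
The 568 g tied up in LiDAR unit and multispectral imager is better spent on UV sensor + particulate counter — total rises to 304 (962 g).
The closest alternative, particulate counter + LiDAR unit + multispectral imager, reaches only 303.

304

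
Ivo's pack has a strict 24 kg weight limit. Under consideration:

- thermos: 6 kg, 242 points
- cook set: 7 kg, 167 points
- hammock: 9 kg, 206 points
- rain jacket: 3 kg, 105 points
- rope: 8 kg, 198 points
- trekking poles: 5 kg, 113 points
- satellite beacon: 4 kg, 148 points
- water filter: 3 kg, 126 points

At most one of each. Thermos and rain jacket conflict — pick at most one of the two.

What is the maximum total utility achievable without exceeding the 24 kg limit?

733

Density check — water filter 42.00, thermos 40.33, satellite beacon 37.00 are the best per kg.
Best packing: thermos + cook set + rope + water filter — 24 kg, 733 total.
Nothing else feasible within 24 kg beats 733.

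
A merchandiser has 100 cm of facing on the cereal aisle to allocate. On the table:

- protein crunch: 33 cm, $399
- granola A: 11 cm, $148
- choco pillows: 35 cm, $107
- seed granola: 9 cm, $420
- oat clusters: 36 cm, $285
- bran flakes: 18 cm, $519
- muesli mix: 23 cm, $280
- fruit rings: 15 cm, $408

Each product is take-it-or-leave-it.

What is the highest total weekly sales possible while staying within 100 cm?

A density-first pass picks granola A + seed granola + bran flakes + muesli mix + fruit rings — 1775 at 76 cm.
The 11 cm tied up in granola A is better spent on protein crunch — total rises to 2026 (98 cm).

2026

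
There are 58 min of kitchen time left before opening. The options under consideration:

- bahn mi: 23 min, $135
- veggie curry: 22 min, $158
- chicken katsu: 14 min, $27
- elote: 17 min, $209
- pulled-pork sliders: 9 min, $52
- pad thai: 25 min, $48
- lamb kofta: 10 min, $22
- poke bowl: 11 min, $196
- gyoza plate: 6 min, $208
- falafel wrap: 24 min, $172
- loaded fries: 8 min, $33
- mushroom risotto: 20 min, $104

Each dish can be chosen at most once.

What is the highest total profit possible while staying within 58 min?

Taking the top-ratio dishes first gives veggie curry + elote + poke bowl + gyoza plate for 771 (56 min).
The 22 min tied up in veggie curry is better spent on falafel wrap — total rises to 785 (58 min).

785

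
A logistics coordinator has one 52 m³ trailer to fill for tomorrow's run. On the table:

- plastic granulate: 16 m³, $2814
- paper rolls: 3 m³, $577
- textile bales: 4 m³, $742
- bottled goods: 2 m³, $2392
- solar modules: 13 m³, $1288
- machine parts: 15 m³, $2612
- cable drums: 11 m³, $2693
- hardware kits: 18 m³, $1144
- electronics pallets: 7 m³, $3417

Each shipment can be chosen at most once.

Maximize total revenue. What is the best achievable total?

The ratio heuristic lands on plastic granulate + paper rolls + textile bales + bottled goods + cable drums + electronics pallets (12635) but leaves 9 m³ idle.
Replace paper rolls and textile bales with machine parts: the trade gains 1293 net, giving 13928 at 51 m³.

13928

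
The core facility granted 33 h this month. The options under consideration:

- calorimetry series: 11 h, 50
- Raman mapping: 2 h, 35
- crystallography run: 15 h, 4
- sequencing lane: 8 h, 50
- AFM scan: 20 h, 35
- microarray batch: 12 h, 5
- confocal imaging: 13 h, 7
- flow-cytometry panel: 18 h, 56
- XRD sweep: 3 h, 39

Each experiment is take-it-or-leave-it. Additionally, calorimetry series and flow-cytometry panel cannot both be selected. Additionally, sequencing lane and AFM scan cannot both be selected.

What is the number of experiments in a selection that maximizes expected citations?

The maximum expected citations within 33 h is 180.
Raman mapping + sequencing lane + flow-cytometry panel + XRD sweep hits 180 at 31 h.
Every optimal selection uses 4 experiments.

4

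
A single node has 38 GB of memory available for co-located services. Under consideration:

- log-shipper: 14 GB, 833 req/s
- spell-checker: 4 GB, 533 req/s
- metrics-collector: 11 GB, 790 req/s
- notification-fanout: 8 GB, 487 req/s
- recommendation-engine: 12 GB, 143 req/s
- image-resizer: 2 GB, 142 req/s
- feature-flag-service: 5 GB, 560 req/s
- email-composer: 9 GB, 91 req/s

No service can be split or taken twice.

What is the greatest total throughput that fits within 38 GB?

2858

The ratio heuristic lands on spell-checker + metrics-collector + notification-fanout + image-resizer + feature-flag-service (2512) but leaves 8 GB idle.
Replace notification-fanout with log-shipper: the trade gains 346 net, giving 2858 at 36 GB.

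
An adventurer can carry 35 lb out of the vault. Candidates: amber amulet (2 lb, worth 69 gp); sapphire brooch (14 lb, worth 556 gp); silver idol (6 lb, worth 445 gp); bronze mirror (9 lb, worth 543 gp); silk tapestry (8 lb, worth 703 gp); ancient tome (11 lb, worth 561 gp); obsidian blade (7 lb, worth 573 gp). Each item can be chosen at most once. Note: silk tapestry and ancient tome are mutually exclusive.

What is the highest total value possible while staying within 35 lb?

2333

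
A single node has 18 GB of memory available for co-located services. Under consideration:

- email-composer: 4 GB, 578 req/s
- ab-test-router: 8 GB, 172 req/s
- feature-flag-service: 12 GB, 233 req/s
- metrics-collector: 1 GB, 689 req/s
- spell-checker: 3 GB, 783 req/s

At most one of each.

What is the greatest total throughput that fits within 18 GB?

The ratio ordering already packs tightly: email-composer + ab-test-router + metrics-collector + spell-checker, 16 GB, 2222.
The spare 2 GB is too small for any remaining service, and no exchange beats 2222.

2222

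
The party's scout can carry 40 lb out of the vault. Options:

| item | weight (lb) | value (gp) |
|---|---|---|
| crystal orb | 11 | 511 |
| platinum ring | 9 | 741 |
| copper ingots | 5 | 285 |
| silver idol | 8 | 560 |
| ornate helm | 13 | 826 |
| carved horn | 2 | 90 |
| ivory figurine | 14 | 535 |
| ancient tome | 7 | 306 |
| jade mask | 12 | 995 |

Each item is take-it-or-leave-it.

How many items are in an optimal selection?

4

Best achievable value is 2847.
platinum ring + copper ingots + ornate helm + jade mask hits 2847 at 39 lb.
Every optimal selection uses 4 items.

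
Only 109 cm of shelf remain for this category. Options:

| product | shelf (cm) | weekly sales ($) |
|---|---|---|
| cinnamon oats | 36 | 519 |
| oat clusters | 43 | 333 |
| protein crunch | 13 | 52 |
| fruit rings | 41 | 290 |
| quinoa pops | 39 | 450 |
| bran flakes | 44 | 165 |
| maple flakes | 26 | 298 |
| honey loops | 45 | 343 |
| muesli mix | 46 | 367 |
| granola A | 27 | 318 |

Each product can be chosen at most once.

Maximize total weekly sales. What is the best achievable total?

1287

By weekly sales per cm: cinnamon oats 14.42, granola A 11.78, quinoa pops 11.54 lead.
Best packing: cinnamon oats + quinoa pops + granola A — 102 cm, 1287 total.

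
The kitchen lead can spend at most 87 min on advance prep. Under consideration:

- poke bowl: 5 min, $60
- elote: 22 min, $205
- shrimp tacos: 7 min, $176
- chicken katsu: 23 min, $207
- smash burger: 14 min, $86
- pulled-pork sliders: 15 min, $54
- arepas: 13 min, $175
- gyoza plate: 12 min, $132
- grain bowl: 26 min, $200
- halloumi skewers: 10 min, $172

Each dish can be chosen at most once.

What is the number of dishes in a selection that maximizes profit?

6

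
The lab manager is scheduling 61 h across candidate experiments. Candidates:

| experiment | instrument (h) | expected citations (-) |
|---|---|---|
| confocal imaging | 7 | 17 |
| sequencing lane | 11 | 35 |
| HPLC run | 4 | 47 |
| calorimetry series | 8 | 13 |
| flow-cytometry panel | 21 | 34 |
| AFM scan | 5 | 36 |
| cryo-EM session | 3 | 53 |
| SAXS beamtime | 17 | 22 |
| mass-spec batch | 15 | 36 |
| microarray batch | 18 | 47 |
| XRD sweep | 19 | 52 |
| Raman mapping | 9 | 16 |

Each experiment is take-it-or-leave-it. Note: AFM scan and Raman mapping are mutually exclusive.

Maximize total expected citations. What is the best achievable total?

Best packing: sequencing lane + HPLC run + AFM scan + cryo-EM session + microarray batch + XRD sweep — 60 h, 270 total.
The closest alternative, sequencing lane + HPLC run + AFM scan + cryo-EM session + mass-spec batch + XRD sweep, reaches only 259.

270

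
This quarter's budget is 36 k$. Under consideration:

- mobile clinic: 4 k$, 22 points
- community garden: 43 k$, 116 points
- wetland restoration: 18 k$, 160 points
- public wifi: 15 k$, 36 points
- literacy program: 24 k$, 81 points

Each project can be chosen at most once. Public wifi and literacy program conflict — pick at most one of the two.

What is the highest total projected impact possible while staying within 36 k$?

Density check — wetland restoration 8.89, mobile clinic 5.50, literacy program 3.38 are the best per k$.
Filling by ratio: mobile clinic + wetland restoration for 182, with 14 k$ left unused.
The 4 k$ tied up in mobile clinic is better spent on public wifi — total rises to 196 (33 k$).
Runner-up mobile clinic + wetland restoration tops out at 182.

196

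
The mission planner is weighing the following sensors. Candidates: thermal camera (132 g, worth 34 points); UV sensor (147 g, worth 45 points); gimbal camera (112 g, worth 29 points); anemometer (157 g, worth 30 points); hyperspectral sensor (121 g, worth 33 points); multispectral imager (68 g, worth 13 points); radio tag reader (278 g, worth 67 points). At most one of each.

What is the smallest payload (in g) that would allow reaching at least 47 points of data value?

200

Look for the lowest-payload combination reaching 47.
Taking thermal camera + multispectral imager gives 47 (≥ 47) for 200 g.
Any bundle with less than 200 g falls short of 47.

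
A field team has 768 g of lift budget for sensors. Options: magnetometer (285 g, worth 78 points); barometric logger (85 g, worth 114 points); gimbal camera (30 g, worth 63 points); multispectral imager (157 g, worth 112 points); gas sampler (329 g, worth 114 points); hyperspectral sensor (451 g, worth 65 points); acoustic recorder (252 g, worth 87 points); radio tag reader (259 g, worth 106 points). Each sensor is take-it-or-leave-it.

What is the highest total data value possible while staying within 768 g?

Ranking by ratio (data value/g): gimbal camera 2.10, barometric logger 1.34, multispectral imager 0.71, radio tag reader 0.41.
Taking the top-ratio sensors first gives barometric logger + gimbal camera + multispectral imager + radio tag reader for 395 (531 g).
Replace gimbal camera with acoustic recorder: the trade gains 24 net, giving 419 at 753 g.
Every other selection either busts 768 g or fails to beat 419.

419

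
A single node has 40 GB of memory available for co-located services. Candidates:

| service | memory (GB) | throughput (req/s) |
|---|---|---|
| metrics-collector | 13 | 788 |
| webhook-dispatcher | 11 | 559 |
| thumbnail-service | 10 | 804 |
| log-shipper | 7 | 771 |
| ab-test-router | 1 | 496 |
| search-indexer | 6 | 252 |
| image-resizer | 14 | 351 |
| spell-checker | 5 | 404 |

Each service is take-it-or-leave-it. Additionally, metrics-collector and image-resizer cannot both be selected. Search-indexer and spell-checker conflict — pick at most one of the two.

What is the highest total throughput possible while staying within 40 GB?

3263

Ranking by ratio (throughput/GB): ab-test-router 496.00, log-shipper 110.14, spell-checker 80.80.
Best packing: metrics-collector + thumbnail-service + log-shipper + ab-test-router + spell-checker — 36 GB, 3263 total.
No other feasible combination exceeds 3263.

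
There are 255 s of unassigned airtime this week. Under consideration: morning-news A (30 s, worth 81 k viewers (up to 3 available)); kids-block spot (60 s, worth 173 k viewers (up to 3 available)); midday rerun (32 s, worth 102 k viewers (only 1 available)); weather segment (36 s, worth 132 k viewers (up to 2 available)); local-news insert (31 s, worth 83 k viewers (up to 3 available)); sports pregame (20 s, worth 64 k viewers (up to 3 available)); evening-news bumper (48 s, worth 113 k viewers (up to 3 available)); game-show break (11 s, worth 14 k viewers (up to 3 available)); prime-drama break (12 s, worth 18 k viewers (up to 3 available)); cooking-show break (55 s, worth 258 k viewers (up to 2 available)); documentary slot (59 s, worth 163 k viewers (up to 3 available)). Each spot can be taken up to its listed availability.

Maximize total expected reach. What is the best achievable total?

The ratio heuristic lands on 2×weather segment + 3×sports pregame + prime-drama break + 2×cooking-show break (990) but leaves 1 s idle.
The 32 s tied up in sports pregame and prime-drama break is better spent on midday rerun — total rises to 1010 (254 s).

1010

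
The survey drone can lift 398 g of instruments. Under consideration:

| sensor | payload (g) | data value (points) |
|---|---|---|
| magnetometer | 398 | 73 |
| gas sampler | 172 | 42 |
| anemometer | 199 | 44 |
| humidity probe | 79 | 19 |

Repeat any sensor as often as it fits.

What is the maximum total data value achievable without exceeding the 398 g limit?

95

Greedy by ratio would take 2×gas sampler: 344 g used, total 84.
Dropping 2×gas sampler frees 344 g; slotting in 5×humidity probe (395 g) lifts the total to 95 at 395 g.
The spare 3 g is too small for any remaining sensor, and no exchange beats 95.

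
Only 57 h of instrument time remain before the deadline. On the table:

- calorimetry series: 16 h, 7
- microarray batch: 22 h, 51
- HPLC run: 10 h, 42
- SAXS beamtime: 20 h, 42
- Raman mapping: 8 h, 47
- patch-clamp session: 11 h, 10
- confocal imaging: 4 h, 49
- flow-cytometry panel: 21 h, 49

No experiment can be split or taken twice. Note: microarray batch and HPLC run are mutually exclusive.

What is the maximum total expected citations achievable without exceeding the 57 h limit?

The ratio ordering already packs tightly: HPLC run + Raman mapping + patch-clamp session + confocal imaging + flow-cytometry panel, 54 h, 197.
That's the maximum — no feasible swap from here does better than 197.

197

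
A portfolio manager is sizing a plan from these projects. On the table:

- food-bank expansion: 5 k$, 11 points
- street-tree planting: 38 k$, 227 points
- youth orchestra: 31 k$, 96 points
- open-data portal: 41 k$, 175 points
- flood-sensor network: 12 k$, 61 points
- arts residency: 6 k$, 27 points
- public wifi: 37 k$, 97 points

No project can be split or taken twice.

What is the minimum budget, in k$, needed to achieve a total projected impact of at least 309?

Minimise k$ subject to total projected impact ≥ 309.
street-tree planting + flood-sensor network + arts residency: 315 projected impact at 56 k$.
Below 56 k$ the best achievable stays under 309.

56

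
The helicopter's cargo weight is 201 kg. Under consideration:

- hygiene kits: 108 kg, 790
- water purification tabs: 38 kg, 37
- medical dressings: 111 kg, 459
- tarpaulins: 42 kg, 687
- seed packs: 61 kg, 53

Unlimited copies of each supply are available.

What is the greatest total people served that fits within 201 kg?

2748

Best packing: 4×tarpaulins — 168 kg, 2748 total.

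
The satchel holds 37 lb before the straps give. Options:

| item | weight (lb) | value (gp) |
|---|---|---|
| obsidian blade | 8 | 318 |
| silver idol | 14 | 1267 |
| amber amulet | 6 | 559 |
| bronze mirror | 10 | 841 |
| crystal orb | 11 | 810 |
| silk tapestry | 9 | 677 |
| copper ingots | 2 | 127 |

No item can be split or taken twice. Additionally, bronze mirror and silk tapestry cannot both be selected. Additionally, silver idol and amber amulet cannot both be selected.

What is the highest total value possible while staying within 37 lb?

3045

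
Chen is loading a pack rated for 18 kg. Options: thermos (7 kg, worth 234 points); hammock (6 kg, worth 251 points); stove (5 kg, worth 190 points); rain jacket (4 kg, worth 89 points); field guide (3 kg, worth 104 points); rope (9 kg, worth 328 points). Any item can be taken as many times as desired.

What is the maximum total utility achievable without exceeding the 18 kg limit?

753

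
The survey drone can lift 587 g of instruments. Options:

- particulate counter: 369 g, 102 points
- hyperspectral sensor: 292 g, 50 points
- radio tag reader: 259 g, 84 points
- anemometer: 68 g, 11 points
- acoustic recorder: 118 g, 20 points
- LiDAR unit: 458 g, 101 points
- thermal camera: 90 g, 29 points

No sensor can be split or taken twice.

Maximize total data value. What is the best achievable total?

151

Ranking by ratio (data value/g): radio tag reader 0.32, thermal camera 0.32, particulate counter 0.28.
A density-first pass picks radio tag reader + anemometer + acoustic recorder + thermal camera — 144 at 535 g.
The 327 g tied up in radio tag reader and anemometer is better spent on particulate counter — total rises to 151 (577 g).
Next best is radio tag reader + anemometer + acoustic recorder + thermal camera at 144 (535 g) — short by 7.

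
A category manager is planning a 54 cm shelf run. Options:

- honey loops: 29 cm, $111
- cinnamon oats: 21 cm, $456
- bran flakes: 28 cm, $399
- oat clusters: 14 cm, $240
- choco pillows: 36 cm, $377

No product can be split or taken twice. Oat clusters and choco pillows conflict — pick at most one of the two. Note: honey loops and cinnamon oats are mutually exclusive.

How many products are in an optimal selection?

Optimal total is 855.
One optimal bundle: cinnamon oats + bran flakes (49 cm).
Any selection reaching 855 contains exactly 2 products.

2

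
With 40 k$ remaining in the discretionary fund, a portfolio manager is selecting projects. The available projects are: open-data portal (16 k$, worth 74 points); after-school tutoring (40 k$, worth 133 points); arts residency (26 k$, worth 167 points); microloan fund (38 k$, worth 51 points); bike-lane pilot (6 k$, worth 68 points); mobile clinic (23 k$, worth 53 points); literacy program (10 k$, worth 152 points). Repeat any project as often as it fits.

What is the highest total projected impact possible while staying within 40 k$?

Best packing: 4×literacy program — 40 k$, 608 total.
No other feasible combination exceeds 608.

608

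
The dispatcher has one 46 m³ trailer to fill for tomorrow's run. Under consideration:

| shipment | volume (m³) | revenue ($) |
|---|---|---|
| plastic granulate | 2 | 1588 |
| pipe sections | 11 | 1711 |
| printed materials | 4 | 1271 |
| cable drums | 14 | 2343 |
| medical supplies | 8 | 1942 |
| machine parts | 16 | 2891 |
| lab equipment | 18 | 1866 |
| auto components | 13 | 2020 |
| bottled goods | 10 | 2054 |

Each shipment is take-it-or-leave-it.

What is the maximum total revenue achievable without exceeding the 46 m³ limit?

10147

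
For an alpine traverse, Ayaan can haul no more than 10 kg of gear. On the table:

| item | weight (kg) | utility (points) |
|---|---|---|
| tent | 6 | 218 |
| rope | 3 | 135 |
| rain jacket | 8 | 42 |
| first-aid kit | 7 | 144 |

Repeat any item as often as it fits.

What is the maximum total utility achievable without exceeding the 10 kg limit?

Density check — rope 45.00, tent 36.33, first-aid kit 20.57 are the best per kg.
The ratio ordering already packs tightly: 3×rope, 9 kg, 405.
Nothing else within 10 kg beats 405.

405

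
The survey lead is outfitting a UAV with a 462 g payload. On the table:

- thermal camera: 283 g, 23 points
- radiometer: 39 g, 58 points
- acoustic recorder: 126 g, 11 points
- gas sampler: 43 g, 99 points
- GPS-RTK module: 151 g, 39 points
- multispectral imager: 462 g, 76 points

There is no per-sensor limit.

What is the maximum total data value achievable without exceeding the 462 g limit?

By data value per g: gas sampler 2.30, radiometer 1.49, GPS-RTK module 0.26 lead.
The ratio ordering already packs tightly: 10×gas sampler, 430 g, 990.

990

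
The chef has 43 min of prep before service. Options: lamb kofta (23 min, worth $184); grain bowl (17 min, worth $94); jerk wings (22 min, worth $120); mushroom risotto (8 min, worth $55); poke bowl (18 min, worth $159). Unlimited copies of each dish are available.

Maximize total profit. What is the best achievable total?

343

Taking the top-ratio dishes first gives 2×poke bowl for 318 (36 min).
The 18 min tied up in poke bowl is better spent on lamb kofta — total rises to 343 (41 min).
That's the maximum — no swap from here does better than 343.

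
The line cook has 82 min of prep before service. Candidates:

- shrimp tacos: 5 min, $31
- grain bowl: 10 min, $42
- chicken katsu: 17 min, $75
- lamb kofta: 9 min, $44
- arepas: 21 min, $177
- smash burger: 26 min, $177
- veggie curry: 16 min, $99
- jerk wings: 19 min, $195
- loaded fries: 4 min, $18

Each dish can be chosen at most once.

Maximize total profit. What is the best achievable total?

Filling by ratio: shrimp tacos + lamb kofta + arepas + smash burger + jerk wings for 624, with 2 min left unused.
Replace shrimp tacos and lamb kofta with veggie curry: the trade gains 24 net, giving 648 at 82 min.
That's the maximum — no swap from here does better than 648.

648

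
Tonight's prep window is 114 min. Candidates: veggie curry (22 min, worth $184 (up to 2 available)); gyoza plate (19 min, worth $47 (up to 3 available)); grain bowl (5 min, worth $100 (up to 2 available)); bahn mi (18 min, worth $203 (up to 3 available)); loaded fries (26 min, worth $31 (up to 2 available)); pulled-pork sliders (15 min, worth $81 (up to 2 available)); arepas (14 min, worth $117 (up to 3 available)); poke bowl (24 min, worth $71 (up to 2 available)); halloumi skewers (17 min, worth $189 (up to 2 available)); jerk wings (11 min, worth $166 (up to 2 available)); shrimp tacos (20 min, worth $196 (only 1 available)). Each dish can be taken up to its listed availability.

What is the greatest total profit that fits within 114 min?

Taking the top-ratio dishes first gives 2×grain bowl + 3×bahn mi + halloumi skewers + 2×jerk wings for 1330 (103 min).
The 17 min tied up in halloumi skewers is better spent on 2×arepas — total rises to 1375 (114 min).

1375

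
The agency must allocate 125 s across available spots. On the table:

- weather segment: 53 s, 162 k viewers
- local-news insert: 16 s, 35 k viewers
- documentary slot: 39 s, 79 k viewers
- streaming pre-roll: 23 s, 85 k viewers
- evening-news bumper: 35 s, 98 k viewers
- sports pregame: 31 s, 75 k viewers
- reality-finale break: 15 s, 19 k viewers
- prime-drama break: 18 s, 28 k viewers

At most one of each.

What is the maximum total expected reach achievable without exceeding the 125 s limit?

357

A density-first pass picks weather segment + streaming pre-roll + evening-news bumper — 345 at 111 s.
Dropping evening-news bumper frees 35 s; slotting in local-news insert + sports pregame (47 s) lifts the total to 357 at 123 s.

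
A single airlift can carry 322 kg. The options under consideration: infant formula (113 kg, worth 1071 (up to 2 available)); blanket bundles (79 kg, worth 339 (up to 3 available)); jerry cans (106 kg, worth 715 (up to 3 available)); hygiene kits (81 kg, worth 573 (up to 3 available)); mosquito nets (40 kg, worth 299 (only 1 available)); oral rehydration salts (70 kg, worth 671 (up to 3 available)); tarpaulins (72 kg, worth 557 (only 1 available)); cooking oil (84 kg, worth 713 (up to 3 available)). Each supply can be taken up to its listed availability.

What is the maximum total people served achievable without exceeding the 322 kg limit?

Taking the top-ratio supplies first gives 3×oral rehydration salts + cooking oil for 2726 (294 kg).
The 84 kg tied up in cooking oil is better spent on mosquito nets + tarpaulins — total rises to 2869 (322 kg).
Nothing else within 322 kg beats 2869.

2869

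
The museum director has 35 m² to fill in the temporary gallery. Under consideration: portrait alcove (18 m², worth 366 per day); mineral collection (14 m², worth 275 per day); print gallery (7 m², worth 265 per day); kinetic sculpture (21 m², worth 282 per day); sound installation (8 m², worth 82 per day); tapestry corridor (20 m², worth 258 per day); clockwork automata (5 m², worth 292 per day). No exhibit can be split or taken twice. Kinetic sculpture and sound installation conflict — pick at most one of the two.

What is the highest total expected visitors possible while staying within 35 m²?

923

Taking portrait alcove + print gallery + clockwork automata: 30 m² used, 923 in expected visitors.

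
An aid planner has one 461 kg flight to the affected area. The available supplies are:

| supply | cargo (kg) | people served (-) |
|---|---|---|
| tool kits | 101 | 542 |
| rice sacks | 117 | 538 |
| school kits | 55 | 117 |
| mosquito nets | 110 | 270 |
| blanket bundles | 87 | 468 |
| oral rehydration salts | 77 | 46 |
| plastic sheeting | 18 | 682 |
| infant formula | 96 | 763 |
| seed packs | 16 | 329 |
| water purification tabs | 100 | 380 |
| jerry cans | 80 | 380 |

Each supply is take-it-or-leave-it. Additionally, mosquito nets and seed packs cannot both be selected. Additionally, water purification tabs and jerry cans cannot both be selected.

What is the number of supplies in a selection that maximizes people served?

The maximum people served within 461 kg is 3322.
For example tool kits + rice sacks + blanket bundles + plastic sheeting + infant formula + seed packs achieves it, using 435 kg.
Any selection reaching 3322 contains exactly 6 supplies.

6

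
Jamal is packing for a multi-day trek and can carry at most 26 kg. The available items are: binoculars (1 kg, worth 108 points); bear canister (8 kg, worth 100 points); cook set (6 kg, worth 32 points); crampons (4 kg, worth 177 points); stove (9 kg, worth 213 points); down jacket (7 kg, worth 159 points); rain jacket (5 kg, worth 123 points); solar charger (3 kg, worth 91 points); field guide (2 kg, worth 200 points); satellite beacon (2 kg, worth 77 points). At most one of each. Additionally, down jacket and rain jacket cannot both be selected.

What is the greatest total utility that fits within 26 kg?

989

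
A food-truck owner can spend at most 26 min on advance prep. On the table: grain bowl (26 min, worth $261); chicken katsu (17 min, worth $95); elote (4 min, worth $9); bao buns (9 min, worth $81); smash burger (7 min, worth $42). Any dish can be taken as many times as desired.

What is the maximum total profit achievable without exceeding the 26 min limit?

261

The ratio ordering already packs tightly: grain bowl, 26 min, 261.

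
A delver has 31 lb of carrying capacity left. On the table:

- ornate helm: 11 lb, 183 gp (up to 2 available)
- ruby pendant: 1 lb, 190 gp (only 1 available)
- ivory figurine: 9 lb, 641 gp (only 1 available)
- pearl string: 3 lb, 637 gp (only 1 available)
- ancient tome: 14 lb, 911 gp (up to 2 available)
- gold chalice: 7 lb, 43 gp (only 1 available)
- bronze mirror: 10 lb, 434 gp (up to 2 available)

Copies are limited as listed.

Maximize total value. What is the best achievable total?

Filling by ratio: ruby pendant + ivory figurine + pearl string + ancient tome for 2379, with 4 lb left unused.
Dropping ruby pendant and ivory figurine frees 10 lb; slotting in ancient tome (14 lb) lifts the total to 2459 at 31 lb.
Nothing else within 31 lb beats 2459.

2459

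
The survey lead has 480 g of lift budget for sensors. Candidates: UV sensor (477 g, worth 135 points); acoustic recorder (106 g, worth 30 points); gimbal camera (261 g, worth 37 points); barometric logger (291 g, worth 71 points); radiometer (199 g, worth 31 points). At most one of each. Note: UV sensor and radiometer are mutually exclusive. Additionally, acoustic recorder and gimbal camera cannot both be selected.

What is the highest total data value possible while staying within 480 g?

Best packing: UV sensor — 477 g, 135 total.
The closest alternative, acoustic recorder + barometric logger, reaches only 101.

135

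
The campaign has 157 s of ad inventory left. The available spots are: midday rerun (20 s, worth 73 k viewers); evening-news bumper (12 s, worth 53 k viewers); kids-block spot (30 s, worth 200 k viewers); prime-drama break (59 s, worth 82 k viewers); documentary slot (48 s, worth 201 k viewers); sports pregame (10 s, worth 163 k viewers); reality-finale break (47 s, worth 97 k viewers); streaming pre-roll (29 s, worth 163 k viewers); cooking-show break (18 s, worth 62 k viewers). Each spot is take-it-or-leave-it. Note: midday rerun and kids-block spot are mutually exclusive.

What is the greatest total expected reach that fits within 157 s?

842

Evening-news bumper + kids-block spot + documentary slot + sports pregame + streaming pre-roll + cooking-show break uses 147 of the 157 s and totals 842.
Nothing else feasible within 157 s beats 842.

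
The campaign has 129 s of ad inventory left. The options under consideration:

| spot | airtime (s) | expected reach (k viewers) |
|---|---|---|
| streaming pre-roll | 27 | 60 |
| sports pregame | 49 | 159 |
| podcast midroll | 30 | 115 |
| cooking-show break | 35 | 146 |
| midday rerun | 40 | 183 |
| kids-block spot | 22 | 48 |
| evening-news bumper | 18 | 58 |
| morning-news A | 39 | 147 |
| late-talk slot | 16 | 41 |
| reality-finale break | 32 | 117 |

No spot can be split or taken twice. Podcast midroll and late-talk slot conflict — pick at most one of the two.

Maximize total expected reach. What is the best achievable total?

505

A density-first pass picks podcast midroll + cooking-show break + midday rerun + evening-news bumper — 502 at 123 s.
Dropping podcast midroll and cooking-show break frees 65 s; slotting in morning-news A + reality-finale break (71 s) lifts the total to 505 at 129 s.
That's the maximum — no feasible swap from here does better than 505.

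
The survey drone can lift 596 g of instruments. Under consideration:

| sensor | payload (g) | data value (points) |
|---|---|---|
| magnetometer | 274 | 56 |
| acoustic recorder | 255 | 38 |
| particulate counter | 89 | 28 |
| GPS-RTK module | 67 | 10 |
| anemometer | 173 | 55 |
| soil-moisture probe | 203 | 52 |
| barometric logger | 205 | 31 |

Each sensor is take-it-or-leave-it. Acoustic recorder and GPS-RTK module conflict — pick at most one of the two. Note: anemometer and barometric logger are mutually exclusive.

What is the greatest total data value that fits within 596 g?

145

Particulate counter + GPS-RTK module + anemometer + soil-moisture probe uses 532 of the 596 g and totals 145.
That's the maximum — no feasible swap from here does better than 145.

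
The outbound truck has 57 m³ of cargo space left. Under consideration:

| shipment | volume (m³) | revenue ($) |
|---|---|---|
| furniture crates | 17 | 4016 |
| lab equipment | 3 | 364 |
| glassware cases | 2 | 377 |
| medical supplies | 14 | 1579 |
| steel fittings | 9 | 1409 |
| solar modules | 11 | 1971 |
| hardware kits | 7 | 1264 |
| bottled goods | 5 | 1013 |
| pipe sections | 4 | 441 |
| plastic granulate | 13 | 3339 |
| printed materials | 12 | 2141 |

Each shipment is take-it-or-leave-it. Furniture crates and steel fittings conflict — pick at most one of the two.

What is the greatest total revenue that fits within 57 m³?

12150

Ranking by ratio (revenue/m³): plastic granulate 256.85, furniture crates 236.24, bottled goods 202.60, glassware cases 188.50.
A density-first pass picks furniture crates + glassware cases + solar modules + hardware kits + bottled goods + plastic granulate — 11980 at 55 m³.
Replace solar modules with printed materials: the trade gains 170 net, giving 12150 at 56 m³.
Next best is furniture crates + lab equipment + hardware kits + bottled goods + plastic granulate + printed materials at 12137 (57 m³) — short by 13.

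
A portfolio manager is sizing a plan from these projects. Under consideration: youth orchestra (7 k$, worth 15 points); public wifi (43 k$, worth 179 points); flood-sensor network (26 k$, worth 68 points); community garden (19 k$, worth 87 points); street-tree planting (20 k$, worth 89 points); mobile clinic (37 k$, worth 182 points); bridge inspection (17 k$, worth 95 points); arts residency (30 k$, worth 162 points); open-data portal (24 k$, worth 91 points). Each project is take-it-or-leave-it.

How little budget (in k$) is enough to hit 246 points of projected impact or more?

47

Minimise k$ subject to total projected impact ≥ 246.
Taking bridge inspection + arts residency gives 257 (≥ 246) for 47 k$.
Below 47 k$ the best achievable stays under 246.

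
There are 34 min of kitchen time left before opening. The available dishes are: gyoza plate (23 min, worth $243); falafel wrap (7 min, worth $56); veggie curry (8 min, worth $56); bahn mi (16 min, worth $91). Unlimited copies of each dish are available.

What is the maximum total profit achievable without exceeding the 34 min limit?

Gyoza plate + falafel wrap uses 30 of the 34 min and totals 299.
No other feasible combination exceeds 299.

299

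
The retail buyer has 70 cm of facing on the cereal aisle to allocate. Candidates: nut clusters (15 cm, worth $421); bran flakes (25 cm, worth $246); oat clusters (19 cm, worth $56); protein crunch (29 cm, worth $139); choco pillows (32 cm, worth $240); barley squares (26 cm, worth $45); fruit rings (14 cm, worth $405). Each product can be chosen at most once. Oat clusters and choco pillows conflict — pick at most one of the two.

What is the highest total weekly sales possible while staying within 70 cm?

1072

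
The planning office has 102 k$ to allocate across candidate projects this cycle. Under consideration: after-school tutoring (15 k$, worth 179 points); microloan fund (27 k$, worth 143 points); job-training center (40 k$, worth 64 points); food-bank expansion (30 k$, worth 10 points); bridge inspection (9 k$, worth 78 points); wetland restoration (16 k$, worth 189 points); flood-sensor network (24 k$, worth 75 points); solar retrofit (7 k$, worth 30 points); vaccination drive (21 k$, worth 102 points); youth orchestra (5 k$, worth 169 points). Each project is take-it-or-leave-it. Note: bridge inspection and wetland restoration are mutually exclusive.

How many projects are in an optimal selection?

6

Optimal total is 812.
after-school tutoring + microloan fund + wetland restoration + solar retrofit + vaccination drive + youth orchestra hits 812 at 91 k$.
Any selection reaching 812 contains exactly 6 projects.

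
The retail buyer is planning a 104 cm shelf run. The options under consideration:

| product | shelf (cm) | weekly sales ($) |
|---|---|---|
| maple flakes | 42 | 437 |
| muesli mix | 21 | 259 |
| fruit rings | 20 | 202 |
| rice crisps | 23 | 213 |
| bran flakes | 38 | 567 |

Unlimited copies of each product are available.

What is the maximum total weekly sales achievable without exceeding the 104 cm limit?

Taking muesli mix + 2×bran flakes: 97 cm used, 1393 in weekly sales.
Nothing else within 104 cm beats 1393.

1393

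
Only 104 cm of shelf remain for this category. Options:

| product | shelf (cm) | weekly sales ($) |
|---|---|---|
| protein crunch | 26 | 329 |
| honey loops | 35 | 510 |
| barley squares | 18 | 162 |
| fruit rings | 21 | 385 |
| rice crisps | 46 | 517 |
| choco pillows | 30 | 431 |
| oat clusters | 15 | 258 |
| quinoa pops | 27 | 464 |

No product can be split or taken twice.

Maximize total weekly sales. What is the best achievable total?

1617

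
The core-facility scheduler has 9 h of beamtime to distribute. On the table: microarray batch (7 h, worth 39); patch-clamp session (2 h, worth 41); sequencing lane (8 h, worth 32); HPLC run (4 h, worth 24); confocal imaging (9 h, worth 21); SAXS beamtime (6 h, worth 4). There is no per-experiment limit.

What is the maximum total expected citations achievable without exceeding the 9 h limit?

164

By expected citations per h: patch-clamp session 20.50, HPLC run 6.00, microarray batch 5.57, sequencing lane 4.00 lead.
4×patch-clamp session uses 8 of the 9 h and totals 164.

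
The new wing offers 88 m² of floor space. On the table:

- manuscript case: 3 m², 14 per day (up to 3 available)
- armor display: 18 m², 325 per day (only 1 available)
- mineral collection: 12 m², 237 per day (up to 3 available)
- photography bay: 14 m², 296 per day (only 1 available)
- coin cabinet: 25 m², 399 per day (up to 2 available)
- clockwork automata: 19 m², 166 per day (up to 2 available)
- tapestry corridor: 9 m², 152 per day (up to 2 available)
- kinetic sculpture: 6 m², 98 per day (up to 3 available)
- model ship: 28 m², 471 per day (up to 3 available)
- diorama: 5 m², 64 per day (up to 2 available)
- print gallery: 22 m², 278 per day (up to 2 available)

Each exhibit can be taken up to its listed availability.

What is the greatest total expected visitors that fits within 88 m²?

1646

Greedy by ratio would take armor display + 3×mineral collection + photography bay + 2×tapestry corridor: 86 m² used, total 1636.
Replace tapestry corridor with kinetic sculpture + diorama: the trade gains 10 net, giving 1646 at 88 m².
That's the maximum — no swap from here does better than 1646.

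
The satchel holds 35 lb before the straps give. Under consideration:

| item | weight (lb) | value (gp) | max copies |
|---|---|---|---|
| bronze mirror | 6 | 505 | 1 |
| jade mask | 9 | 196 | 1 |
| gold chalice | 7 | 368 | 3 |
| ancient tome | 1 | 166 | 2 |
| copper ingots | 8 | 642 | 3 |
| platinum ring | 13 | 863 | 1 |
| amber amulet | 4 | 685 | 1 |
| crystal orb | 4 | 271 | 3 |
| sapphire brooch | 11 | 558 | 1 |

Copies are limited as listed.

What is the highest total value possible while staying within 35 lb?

3282

Taking the top-ratio items first gives bronze mirror + 2×ancient tome + 2×copper ingots + amber amulet + crystal orb for 3077 (32 lb).
Replace ancient tome and crystal orb with copper ingots: the trade gains 205 net, giving 3282 at 35 lb.
That's the maximum — no swap from here does better than 3282.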